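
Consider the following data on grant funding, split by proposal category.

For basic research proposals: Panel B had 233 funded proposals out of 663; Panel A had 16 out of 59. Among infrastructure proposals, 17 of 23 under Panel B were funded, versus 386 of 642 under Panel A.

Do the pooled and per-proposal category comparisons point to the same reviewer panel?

No

Basic research: Panel B 233/663 = 35.1%, Panel A 16/59 = 27.1% → Panel B
Infrastructure: Panel B 17/23 = 73.9%, Panel A 386/642 = 60.1% → Panel B
Overall: Panel B 250/686 = 36.4%, Panel A 402/701 = 57.3% → Panel A
Panel B wins each proposal group but Panel A wins overall — the comparison reverses. Panel B's proposals skew toward basic research, which has a lower base rate.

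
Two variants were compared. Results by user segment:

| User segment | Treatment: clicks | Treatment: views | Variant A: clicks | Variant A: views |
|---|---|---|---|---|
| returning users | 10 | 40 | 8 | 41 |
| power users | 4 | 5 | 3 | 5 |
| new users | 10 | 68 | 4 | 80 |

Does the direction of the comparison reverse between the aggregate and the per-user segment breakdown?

No

Returning users: Treatment 10/40 = 25.0%, Variant A 8/41 = 19.5% → Treatment
Power users: Treatment 4/5 = 80.0%, Variant A 3/5 = 60.0% → Treatment
New users: Treatment 10/68 = 14.7%, Variant A 4/80 = 5.0% → Treatment
Overall: Treatment 24/113 = 21.2%, Variant A 15/126 = 11.9% → Treatment
Treatment wins overall and in every user group — no reversal.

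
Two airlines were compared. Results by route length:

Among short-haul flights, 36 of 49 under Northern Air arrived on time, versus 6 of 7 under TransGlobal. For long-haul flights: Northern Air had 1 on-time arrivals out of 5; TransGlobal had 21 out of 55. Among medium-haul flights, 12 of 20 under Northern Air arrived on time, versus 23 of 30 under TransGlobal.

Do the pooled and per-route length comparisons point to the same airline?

No

Short-haul: Northern Air 36/49 = 73.5%, TransGlobal 6/7 = 85.7% → TransGlobal
Long-haul: Northern Air 1/5 = 20.0%, TransGlobal 21/55 = 38.2% → TransGlobal
Medium-haul: Northern Air 12/20 = 60.0%, TransGlobal 23/30 = 76.7% → TransGlobal
Overall: Northern Air 49/74 = 66.2%, TransGlobal 50/92 = 54.3% → Northern Air
TransGlobal wins each route group but Northern Air wins overall — the comparison reverses. TransGlobal's flights skew toward long-haul, which has a lower base rate.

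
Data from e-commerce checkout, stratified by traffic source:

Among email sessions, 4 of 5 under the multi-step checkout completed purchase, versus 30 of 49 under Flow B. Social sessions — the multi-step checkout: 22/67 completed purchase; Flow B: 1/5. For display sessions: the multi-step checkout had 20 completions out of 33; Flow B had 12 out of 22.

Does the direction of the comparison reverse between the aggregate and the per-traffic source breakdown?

Email: the multi-step checkout 4/5 = 80.0%, Flow B 30/49 = 61.2% → the multi-step checkout
Social: the multi-step checkout 22/67 = 32.8%, Flow B 1/5 = 20.0% → the multi-step checkout
Display: the multi-step checkout 20/33 = 60.6%, Flow B 12/22 = 54.5% → the multi-step checkout
Overall: the multi-step checkout 46/105 = 43.8%, Flow B 43/76 = 56.6% → Flow B
The multi-step checkout wins each traffic group but Flow B wins overall — the comparison reverses. The multi-step checkout's sessions skew toward social, which has a lower base rate.

Yes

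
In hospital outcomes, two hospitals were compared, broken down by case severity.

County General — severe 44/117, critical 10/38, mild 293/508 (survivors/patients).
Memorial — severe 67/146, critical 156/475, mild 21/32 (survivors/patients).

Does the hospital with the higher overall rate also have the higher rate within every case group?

No

Severe: County General 44/117 = 37.6%, Memorial 67/146 = 45.9% → Memorial
Critical: County General 10/38 = 26.3%, Memorial 156/475 = 32.8% → Memorial
Mild: County General 293/508 = 57.7%, Memorial 21/32 = 65.6% → Memorial
Overall: County General 347/663 = 52.3%, Memorial 244/653 = 37.4% → County General
Memorial wins each case group but County General wins overall — the comparison reverses. Memorial's patients skew toward critical, which has a lower base rate.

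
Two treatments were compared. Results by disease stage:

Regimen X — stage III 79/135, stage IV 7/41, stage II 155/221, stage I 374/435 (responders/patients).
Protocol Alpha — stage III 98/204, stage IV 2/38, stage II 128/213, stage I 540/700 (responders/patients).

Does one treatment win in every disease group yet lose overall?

Stage III: Regimen X 79/135 = 58.5%, Protocol Alpha 98/204 = 48.0% → Regimen X
Stage IV: Regimen X 7/41 = 17.1%, Protocol Alpha 2/38 = 5.3% → Regimen X
Stage II: Regimen X 155/221 = 70.1%, Protocol Alpha 128/213 = 60.1% → Regimen X
Stage I: Regimen X 374/435 = 86.0%, Protocol Alpha 540/700 = 77.1% → Regimen X
Overall: Regimen X 615/832 = 73.9%, Protocol Alpha 768/1155 = 66.5% → Regimen X
Regimen X wins overall and in every disease group — no reversal.

No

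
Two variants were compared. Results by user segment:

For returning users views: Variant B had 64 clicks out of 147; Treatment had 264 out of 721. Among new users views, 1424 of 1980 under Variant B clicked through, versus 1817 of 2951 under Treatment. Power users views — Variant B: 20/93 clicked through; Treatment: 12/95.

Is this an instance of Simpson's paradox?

Returning users: Variant B 64/147 = 43.5%, Treatment 264/721 = 36.6% → Variant B
New users: Variant B 1424/1980 = 71.9%, Treatment 1817/2951 = 61.6% → Variant B
Power users: Variant B 20/93 = 21.5%, Treatment 12/95 = 12.6% → Variant B
Overall: Variant B 1508/2220 = 67.9%, Treatment 2093/3767 = 55.6% → Variant B
Variant B wins overall and in every user group — no reversal.

No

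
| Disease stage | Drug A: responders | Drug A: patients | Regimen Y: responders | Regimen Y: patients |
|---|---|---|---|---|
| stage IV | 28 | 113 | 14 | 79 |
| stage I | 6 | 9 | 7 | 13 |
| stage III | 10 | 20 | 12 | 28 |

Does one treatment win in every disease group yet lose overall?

Stage IV: Drug A 28/113 = 24.8%, Regimen Y 14/79 = 17.7% → Drug A
Stage I: Drug A 6/9 = 66.7%, Regimen Y 7/13 = 53.8% → Drug A
Stage III: Drug A 10/20 = 50.0%, Regimen Y 12/28 = 42.9% → Drug A
Overall: Drug A 44/142 = 31.0%, Regimen Y 33/120 = 27.5% → Drug A
Drug A wins overall and in every disease group — no reversal.

No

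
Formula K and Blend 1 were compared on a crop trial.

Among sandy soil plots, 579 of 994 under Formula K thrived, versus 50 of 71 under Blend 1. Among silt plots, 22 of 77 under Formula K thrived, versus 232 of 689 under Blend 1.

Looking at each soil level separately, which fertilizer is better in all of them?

Sandy soil: Formula K 579/994 = 58.2%, Blend 1 50/71 = 70.4% → Blend 1
Silt: Formula K 22/77 = 28.6%, Blend 1 232/689 = 33.7% → Blend 1
Blend 1 has the higher rate in both groups.

Blend 1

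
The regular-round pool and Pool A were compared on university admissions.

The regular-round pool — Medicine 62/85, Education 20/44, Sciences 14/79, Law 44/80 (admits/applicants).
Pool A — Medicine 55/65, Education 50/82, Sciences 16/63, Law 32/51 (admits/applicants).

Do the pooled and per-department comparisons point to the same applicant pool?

Medicine: the regular-round pool 62/85 = 72.9%, Pool A 55/65 = 84.6% → Pool A
Education: the regular-round pool 20/44 = 45.5%, Pool A 50/82 = 61.0% → Pool A
Sciences: the regular-round pool 14/79 = 17.7%, Pool A 16/63 = 25.4% → Pool A
Law: the regular-round pool 44/80 = 55.0%, Pool A 32/51 = 62.7% → Pool A
Overall: the regular-round pool 140/288 = 48.6%, Pool A 153/261 = 58.6% → Pool A
Pool A wins overall and in every department group — no reversal.

Yes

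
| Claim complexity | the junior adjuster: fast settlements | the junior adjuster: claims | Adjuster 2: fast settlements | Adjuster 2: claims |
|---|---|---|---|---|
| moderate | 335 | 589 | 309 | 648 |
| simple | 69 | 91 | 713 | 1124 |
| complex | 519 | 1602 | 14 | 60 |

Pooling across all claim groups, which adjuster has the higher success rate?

Adjuster 2

Moderate: the junior adjuster 335/589 = 56.9%, Adjuster 2 309/648 = 47.7% → the junior adjuster
Simple: the junior adjuster 69/91 = 75.8%, Adjuster 2 713/1124 = 63.4% → the junior adjuster
Complex: the junior adjuster 519/1602 = 32.4%, Adjuster 2 14/60 = 23.3% → the junior adjuster
Overall: the junior adjuster 923/2282 = 40.4%, Adjuster 2 1036/1832 = 56.6% → Adjuster 2
(The junior adjuster wins every claim group but Adjuster 2 wins overall — the junior adjuster's claims skew toward the low-rate complex group.)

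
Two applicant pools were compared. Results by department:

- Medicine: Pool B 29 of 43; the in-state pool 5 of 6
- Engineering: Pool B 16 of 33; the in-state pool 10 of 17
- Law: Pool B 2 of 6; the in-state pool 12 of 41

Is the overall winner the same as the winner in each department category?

Medicine: Pool B 29/43 = 67.4%, the in-state pool 5/6 = 83.3% → the in-state pool
Engineering: Pool B 16/33 = 48.5%, the in-state pool 10/17 = 58.8% → the in-state pool
Law: Pool B 2/6 = 33.3%, the in-state pool 12/41 = 29.3% → Pool B
Overall: Pool B 47/82 = 57.3%, the in-state pool 27/64 = 42.2% → Pool B
Neither sweeps: Pool B wins 1 of 3 groups, the in-state pool wins 2. Pool B wins overall but not every group — no Simpson reversal.

No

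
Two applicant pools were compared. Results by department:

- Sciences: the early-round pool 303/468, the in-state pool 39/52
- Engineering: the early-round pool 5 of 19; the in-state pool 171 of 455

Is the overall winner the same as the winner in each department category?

No

Sciences: the early-round pool 303/468 = 64.7%, the in-state pool 39/52 = 75.0% → the in-state pool
Engineering: the early-round pool 5/19 = 26.3%, the in-state pool 171/455 = 37.6% → the in-state pool
Overall: the early-round pool 308/487 = 63.2%, the in-state pool 210/507 = 41.4% → the early-round pool
The in-state pool wins each department group but the early-round pool wins overall — the comparison reverses. The in-state pool's applicants skew toward Engineering, which has a lower base rate.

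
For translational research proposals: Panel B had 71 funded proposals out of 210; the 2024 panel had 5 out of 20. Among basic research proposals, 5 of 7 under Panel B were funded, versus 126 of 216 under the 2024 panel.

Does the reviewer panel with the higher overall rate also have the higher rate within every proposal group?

Translational research: Panel B 71/210 = 33.8%, the 2024 panel 5/20 = 25.0% → Panel B
Basic research: Panel B 5/7 = 71.4%, the 2024 panel 126/216 = 58.3% → Panel B
Overall: Panel B 76/217 = 35.0%, the 2024 panel 131/236 = 55.5% → the 2024 panel
Panel B wins each proposal group but the 2024 panel wins overall — the comparison reverses. Panel B's proposals skew toward translational research, which has a lower base rate.

No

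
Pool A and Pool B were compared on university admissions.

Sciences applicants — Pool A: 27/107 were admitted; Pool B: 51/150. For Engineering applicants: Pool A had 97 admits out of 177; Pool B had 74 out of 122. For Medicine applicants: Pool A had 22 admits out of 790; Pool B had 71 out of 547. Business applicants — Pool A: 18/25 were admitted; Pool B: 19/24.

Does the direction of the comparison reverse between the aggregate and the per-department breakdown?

Sciences: Pool A 27/107 = 25.2%, Pool B 51/150 = 34.0% → Pool B
Engineering: Pool A 97/177 = 54.8%, Pool B 74/122 = 60.7% → Pool B
Medicine: Pool A 22/790 = 2.8%, Pool B 71/547 = 13.0% → Pool B
Business: Pool A 18/25 = 72.0%, Pool B 19/24 = 79.2% → Pool B
Overall: Pool A 164/1099 = 14.9%, Pool B 215/843 = 25.5% → Pool B
Pool B wins overall and in every department group — no reversal.

No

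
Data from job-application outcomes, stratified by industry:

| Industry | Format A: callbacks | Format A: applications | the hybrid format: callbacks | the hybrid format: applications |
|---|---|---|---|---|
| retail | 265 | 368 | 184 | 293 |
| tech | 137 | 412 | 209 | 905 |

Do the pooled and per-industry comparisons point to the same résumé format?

Retail: Format A 265/368 = 72.0%, the hybrid format 184/293 = 62.8% → Format A
Tech: Format A 137/412 = 33.3%, the hybrid format 209/905 = 23.1% → Format A
Overall: Format A 402/780 = 51.5%, the hybrid format 393/1198 = 32.8% → Format A
Format A wins overall and in every industry group — no reversal.

Yes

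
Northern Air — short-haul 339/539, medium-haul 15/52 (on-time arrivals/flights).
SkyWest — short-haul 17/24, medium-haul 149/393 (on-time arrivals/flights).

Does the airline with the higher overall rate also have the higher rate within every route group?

Short-haul: Northern Air 339/539 = 62.9%, SkyWest 17/24 = 70.8% → SkyWest
Medium-haul: Northern Air 15/52 = 28.8%, SkyWest 149/393 = 37.9% → SkyWest
Overall: Northern Air 354/591 = 59.9%, SkyWest 166/417 = 39.8% → Northern Air
SkyWest wins each route group but Northern Air wins overall — the comparison reverses. SkyWest's flights skew toward medium-haul, which has a lower base rate.

No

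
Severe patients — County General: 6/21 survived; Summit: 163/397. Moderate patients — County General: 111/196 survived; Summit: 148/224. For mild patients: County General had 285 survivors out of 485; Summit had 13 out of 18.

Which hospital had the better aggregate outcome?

County General

Severe: County General 6/21 = 28.6%, Summit 163/397 = 41.1% → Summit
Moderate: County General 111/196 = 56.6%, Summit 148/224 = 66.1% → Summit
Mild: County General 285/485 = 58.8%, Summit 13/18 = 72.2% → Summit
Overall: County General 402/702 = 57.3%, Summit 324/639 = 50.7% → County General
(Summit wins every case group but County General wins overall — Summit's patients skew toward the low-rate severe group.)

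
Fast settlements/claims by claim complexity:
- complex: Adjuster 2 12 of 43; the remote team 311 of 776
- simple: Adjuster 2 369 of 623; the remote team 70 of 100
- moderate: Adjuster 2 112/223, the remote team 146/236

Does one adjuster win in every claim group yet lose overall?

Complex: Adjuster 2 12/43 = 27.9%, the remote team 311/776 = 40.1% → the remote team
Simple: Adjuster 2 369/623 = 59.2%, the remote team 70/100 = 70.0% → the remote team
Moderate: Adjuster 2 112/223 = 50.2%, the remote team 146/236 = 61.9% → the remote team
Overall: Adjuster 2 493/889 = 55.5%, the remote team 527/1112 = 47.4% → Adjuster 2
The remote team wins each claim group but Adjuster 2 wins overall — the comparison reverses. The remote team's claims skew toward complex, which has a lower base rate.

Yes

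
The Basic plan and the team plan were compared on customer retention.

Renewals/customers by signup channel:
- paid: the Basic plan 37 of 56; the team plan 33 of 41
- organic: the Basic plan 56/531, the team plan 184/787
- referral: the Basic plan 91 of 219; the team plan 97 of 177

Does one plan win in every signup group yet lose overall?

No

Paid: the Basic plan 37/56 = 66.1%, the team plan 33/41 = 80.5% → the team plan
Organic: the Basic plan 56/531 = 10.5%, the team plan 184/787 = 23.4% → the team plan
Referral: the Basic plan 91/219 = 41.6%, the team plan 97/177 = 54.8% → the team plan
Overall: the Basic plan 184/806 = 22.8%, the team plan 314/1005 = 31.2% → the team plan
The team plan wins overall and in every signup group — no reversal.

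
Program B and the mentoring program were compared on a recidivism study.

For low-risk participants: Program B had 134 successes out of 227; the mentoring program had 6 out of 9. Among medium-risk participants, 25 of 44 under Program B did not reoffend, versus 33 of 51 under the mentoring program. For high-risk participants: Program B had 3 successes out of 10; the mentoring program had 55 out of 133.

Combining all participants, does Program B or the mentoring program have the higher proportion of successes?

Program B

Low-risk: Program B 134/227 = 59.0%, the mentoring program 6/9 = 66.7% → the mentoring program
Medium-risk: Program B 25/44 = 56.8%, the mentoring program 33/51 = 64.7% → the mentoring program
High-risk: Program B 3/10 = 30.0%, the mentoring program 55/133 = 41.4% → the mentoring program
Overall: Program B 162/281 = 57.7%, the mentoring program 94/193 = 48.7% → Program B
(The mentoring program wins every risk group but Program B wins overall — the mentoring program's participants skew toward the low-rate high-risk group.)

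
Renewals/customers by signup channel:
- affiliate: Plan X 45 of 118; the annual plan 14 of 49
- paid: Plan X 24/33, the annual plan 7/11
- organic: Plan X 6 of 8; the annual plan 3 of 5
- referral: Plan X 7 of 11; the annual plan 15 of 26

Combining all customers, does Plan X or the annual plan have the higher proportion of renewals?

Affiliate: Plan X 45/118 = 38.1%, the annual plan 14/49 = 28.6% → Plan X
Paid: Plan X 24/33 = 72.7%, the annual plan 7/11 = 63.6% → Plan X
Organic: Plan X 6/8 = 75.0%, the annual plan 3/5 = 60.0% → Plan X
Referral: Plan X 7/11 = 63.6%, the annual plan 15/26 = 57.7% → Plan X
Overall: Plan X 82/170 = 48.2%, the annual plan 39/91 = 42.9% → Plan X

Plan X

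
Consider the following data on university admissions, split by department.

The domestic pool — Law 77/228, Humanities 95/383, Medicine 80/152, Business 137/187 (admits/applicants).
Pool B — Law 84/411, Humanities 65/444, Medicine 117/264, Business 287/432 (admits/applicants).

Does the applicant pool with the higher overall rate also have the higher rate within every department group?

Yes

Law: the domestic pool 77/228 = 33.8%, Pool B 84/411 = 20.4% → the domestic pool
Humanities: the domestic pool 95/383 = 24.8%, Pool B 65/444 = 14.6% → the domestic pool
Medicine: the domestic pool 80/152 = 52.6%, Pool B 117/264 = 44.3% → the domestic pool
Business: the domestic pool 137/187 = 73.3%, Pool B 287/432 = 66.4% → the domestic pool
Overall: the domestic pool 389/950 = 40.9%, Pool B 553/1551 = 35.7% → the domestic pool
The domestic pool wins overall and in every department group — no reversal.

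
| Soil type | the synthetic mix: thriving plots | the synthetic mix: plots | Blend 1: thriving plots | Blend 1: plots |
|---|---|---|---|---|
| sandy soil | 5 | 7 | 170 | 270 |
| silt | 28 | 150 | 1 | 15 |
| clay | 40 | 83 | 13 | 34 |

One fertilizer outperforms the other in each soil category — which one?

Sandy soil: the synthetic mix 5/7 = 71.4%, Blend 1 170/270 = 63.0% → the synthetic mix
Silt: the synthetic mix 28/150 = 18.7%, Blend 1 1/15 = 6.7% → the synthetic mix
Clay: the synthetic mix 40/83 = 48.2%, Blend 1 13/34 = 38.2% → the synthetic mix
The synthetic mix has the higher rate in all 3 groups.

the synthetic mix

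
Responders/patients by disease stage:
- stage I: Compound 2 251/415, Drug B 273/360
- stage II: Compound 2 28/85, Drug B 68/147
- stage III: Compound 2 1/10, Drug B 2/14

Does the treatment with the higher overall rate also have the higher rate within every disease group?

Stage I: Compound 2 251/415 = 60.5%, Drug B 273/360 = 75.8% → Drug B
Stage II: Compound 2 28/85 = 32.9%, Drug B 68/147 = 46.3% → Drug B
Stage III: Compound 2 1/10 = 10.0%, Drug B 2/14 = 14.3% → Drug B
Overall: Compound 2 280/510 = 54.9%, Drug B 343/521 = 65.8% → Drug B
Drug B wins overall and in every disease group — no reversal.

Yes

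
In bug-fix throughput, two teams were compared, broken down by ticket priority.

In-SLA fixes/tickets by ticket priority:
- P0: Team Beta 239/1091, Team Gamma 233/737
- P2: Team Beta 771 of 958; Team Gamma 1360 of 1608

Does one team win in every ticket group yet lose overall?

P0: Team Beta 239/1091 = 21.9%, Team Gamma 233/737 = 31.6% → Team Gamma
P2: Team Beta 771/958 = 80.5%, Team Gamma 1360/1608 = 84.6% → Team Gamma
Overall: Team Beta 1010/2049 = 49.3%, Team Gamma 1593/2345 = 67.9% → Team Gamma
Team Gamma wins overall and in every ticket group — no reversal.

No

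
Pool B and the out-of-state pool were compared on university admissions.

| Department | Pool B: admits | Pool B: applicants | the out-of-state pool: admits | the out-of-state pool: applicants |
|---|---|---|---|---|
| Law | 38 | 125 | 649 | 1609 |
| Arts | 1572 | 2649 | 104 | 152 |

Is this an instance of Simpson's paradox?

Law: Pool B 38/125 = 30.4%, the out-of-state pool 649/1609 = 40.3% → the out-of-state pool
Arts: Pool B 1572/2649 = 59.3%, the out-of-state pool 104/152 = 68.4% → the out-of-state pool
Overall: Pool B 1610/2774 = 58.0%, the out-of-state pool 753/1761 = 42.8% → Pool B
The out-of-state pool wins each department group but Pool B wins overall — the comparison reverses. The out-of-state pool's applicants skew toward Law, which has a lower base rate.

Yes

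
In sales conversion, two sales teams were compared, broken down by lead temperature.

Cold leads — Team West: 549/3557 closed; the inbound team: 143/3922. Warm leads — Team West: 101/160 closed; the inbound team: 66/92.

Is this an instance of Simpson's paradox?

Cold: Team West 549/3557 = 15.4%, the inbound team 143/3922 = 3.6% → Team West
Warm: Team West 101/160 = 63.1%, the inbound team 66/92 = 71.7% → the inbound team
Overall: Team West 650/3717 = 17.5%, the inbound team 209/4014 = 5.2% → Team West
Neither sweeps: Team West wins 1 of 2 groups, the inbound team wins 1. Team West wins overall but not every group — no Simpson reversal.

No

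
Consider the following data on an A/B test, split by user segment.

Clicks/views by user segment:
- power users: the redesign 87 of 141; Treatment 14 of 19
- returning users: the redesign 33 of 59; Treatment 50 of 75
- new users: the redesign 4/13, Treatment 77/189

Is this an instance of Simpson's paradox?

Power users: the redesign 87/141 = 61.7%, Treatment 14/19 = 73.7% → Treatment
Returning users: the redesign 33/59 = 55.9%, Treatment 50/75 = 66.7% → Treatment
New users: the redesign 4/13 = 30.8%, Treatment 77/189 = 40.7% → Treatment
Overall: the redesign 124/213 = 58.2%, Treatment 141/283 = 49.8% → the redesign
Treatment wins each user group but the redesign wins overall — the comparison reverses. Treatment's views skew toward new users, which has a lower base rate.

Yes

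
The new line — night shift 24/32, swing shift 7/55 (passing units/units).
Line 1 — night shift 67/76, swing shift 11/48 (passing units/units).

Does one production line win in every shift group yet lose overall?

Night shift: the new line 24/32 = 75.0%, Line 1 67/76 = 88.2% → Line 1
Swing shift: the new line 7/55 = 12.7%, Line 1 11/48 = 22.9% → Line 1
Overall: the new line 31/87 = 35.6%, Line 1 78/124 = 62.9% → Line 1
Line 1 wins overall and in every shift group — no reversal.

No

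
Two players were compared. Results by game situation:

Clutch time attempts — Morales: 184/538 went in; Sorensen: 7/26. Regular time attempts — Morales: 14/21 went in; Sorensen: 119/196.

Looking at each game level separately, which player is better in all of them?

Morales

Clutch time: Morales 184/538 = 34.2%, Sorensen 7/26 = 26.9% → Morales
Regular time: Morales 14/21 = 66.7%, Sorensen 119/196 = 60.7% → Morales
Morales has the higher rate in both groups.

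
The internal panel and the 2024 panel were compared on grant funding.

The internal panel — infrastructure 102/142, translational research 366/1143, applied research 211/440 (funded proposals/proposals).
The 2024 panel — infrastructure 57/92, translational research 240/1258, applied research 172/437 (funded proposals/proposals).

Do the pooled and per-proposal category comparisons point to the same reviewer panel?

Infrastructure: the internal panel 102/142 = 71.8%, the 2024 panel 57/92 = 62.0% → the internal panel
Translational research: the internal panel 366/1143 = 32.0%, the 2024 panel 240/1258 = 19.1% → the internal panel
Applied research: the internal panel 211/440 = 48.0%, the 2024 panel 172/437 = 39.4% → the internal panel
Overall: the internal panel 679/1725 = 39.4%, the 2024 panel 469/1787 = 26.2% → the internal panel
The internal panel wins overall and in every proposal group — no reversal.

Yes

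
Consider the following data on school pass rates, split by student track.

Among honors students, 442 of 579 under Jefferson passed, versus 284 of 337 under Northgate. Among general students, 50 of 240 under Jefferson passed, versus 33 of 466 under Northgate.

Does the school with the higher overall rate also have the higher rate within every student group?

Honors: Jefferson 442/579 = 76.3%, Northgate 284/337 = 84.3% → Northgate
General: Jefferson 50/240 = 20.8%, Northgate 33/466 = 7.1% → Jefferson
Overall: Jefferson 492/819 = 60.1%, Northgate 317/803 = 39.5% → Jefferson
Neither sweeps: Jefferson wins 1 of 2 groups, Northgate wins 1. Jefferson wins overall but not every group — no Simpson reversal.

No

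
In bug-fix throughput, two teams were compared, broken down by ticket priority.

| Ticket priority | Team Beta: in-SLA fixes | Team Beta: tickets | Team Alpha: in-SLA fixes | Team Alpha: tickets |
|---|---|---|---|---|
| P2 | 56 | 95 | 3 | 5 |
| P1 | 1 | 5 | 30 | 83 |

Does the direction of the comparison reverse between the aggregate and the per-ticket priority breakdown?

P2: Team Beta 56/95 = 58.9%, Team Alpha 3/5 = 60.0% → Team Alpha
P1: Team Beta 1/5 = 20.0%, Team Alpha 30/83 = 36.1% → Team Alpha
Overall: Team Beta 57/100 = 57.0%, Team Alpha 33/88 = 37.5% → Team Beta
Team Alpha wins each ticket group but Team Beta wins overall — the comparison reverses. Team Alpha's tickets skew toward P1, which has a lower base rate.

Yes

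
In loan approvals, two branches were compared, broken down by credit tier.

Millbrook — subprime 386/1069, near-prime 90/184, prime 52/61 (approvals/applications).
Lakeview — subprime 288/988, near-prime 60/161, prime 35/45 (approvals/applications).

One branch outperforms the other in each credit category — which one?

Millbrook

Subprime: Millbrook 386/1069 = 36.1%, Lakeview 288/988 = 29.1% → Millbrook
Near-prime: Millbrook 90/184 = 48.9%, Lakeview 60/161 = 37.3% → Millbrook
Prime: Millbrook 52/61 = 85.2%, Lakeview 35/45 = 77.8% → Millbrook
Millbrook has the higher rate in all 3 groups.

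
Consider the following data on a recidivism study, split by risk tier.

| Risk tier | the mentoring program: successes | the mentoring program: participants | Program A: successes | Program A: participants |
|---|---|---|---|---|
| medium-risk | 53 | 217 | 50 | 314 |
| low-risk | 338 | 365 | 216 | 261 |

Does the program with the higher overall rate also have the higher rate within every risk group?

Medium-risk: the mentoring program 53/217 = 24.4%, Program A 50/314 = 15.9% → the mentoring program
Low-risk: the mentoring program 338/365 = 92.6%, Program A 216/261 = 82.8% → the mentoring program
Overall: the mentoring program 391/582 = 67.2%, Program A 266/575 = 46.3% → the mentoring program
The mentoring program wins overall and in every risk group — no reversal.

Yes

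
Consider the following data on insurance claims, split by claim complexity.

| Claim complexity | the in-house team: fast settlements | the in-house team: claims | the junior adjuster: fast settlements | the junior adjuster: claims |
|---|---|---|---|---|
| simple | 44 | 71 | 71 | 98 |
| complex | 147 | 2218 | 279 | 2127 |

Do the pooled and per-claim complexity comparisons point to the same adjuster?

Simple: the in-house team 44/71 = 62.0%, the junior adjuster 71/98 = 72.4% → the junior adjuster
Complex: the in-house team 147/2218 = 6.6%, the junior adjuster 279/2127 = 13.1% → the junior adjuster
Overall: the in-house team 191/2289 = 8.3%, the junior adjuster 350/2225 = 15.7% → the junior adjuster
The junior adjuster wins overall and in every claim group — no reversal.

Yes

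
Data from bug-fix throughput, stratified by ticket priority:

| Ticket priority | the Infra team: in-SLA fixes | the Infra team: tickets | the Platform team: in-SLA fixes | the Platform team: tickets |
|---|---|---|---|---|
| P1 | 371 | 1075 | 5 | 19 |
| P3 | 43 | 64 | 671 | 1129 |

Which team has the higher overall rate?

the Platform team

P1: the Infra team 371/1075 = 34.5%, the Platform team 5/19 = 26.3% → the Infra team
P3: the Infra team 43/64 = 67.2%, the Platform team 671/1129 = 59.4% → the Infra team
Overall: the Infra team 414/1139 = 36.3%, the Platform team 676/1148 = 58.9% → the Platform team
(The Infra team wins every ticket group but the Platform team wins overall — the Infra team's tickets skew toward the low-rate P1 group.)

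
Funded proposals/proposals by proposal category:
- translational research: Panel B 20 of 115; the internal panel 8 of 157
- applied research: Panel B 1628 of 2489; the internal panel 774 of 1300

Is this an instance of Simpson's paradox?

Translational research: Panel B 20/115 = 17.4%, the internal panel 8/157 = 5.1% → Panel B
Applied research: Panel B 1628/2489 = 65.4%, the internal panel 774/1300 = 59.5% → Panel B
Overall: Panel B 1648/2604 = 63.3%, the internal panel 782/1457 = 53.7% → Panel B
Panel B wins overall and in every proposal group — no reversal.

No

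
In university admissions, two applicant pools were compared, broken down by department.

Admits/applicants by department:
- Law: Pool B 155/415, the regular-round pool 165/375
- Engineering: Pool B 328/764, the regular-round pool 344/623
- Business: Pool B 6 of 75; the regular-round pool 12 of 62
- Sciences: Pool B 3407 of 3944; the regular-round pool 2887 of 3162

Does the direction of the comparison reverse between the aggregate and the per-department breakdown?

Law: Pool B 155/415 = 37.3%, the regular-round pool 165/375 = 44.0% → the regular-round pool
Engineering: Pool B 328/764 = 42.9%, the regular-round pool 344/623 = 55.2% → the regular-round pool
Business: Pool B 6/75 = 8.0%, the regular-round pool 12/62 = 19.4% → the regular-round pool
Sciences: Pool B 3407/3944 = 86.4%, the regular-round pool 2887/3162 = 91.3% → the regular-round pool
Overall: Pool B 3896/5198 = 75.0%, the regular-round pool 3408/4222 = 80.7% → the regular-round pool
The regular-round pool wins overall and in every department group — no reversal.

No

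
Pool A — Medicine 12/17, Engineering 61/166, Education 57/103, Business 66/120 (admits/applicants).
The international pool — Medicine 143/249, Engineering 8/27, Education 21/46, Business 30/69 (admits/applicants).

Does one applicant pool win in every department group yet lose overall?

Medicine: Pool A 12/17 = 70.6%, the international pool 143/249 = 57.4% → Pool A
Engineering: Pool A 61/166 = 36.7%, the international pool 8/27 = 29.6% → Pool A
Education: Pool A 57/103 = 55.3%, the international pool 21/46 = 45.7% → Pool A
Business: Pool A 66/120 = 55.0%, the international pool 30/69 = 43.5% → Pool A
Overall: Pool A 196/406 = 48.3%, the international pool 202/391 = 51.7% → the international pool
Pool A wins each department group but the international pool wins overall — the comparison reverses. Pool A's applicants skew toward Engineering, which has a lower base rate.

Yes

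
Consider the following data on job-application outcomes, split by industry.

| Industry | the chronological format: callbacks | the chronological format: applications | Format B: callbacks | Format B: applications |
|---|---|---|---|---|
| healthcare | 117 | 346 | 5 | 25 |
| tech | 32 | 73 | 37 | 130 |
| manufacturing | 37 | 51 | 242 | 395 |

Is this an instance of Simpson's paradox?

Healthcare: the chronological format 117/346 = 33.8%, Format B 5/25 = 20.0% → the chronological format
Tech: the chronological format 32/73 = 43.8%, Format B 37/130 = 28.5% → the chronological format
Manufacturing: the chronological format 37/51 = 72.5%, Format B 242/395 = 61.3% → the chronological format
Overall: the chronological format 186/470 = 39.6%, Format B 284/550 = 51.6% → Format B
The chronological format wins each industry group but Format B wins overall — the comparison reverses. The chronological format's applications skew toward healthcare, which has a lower base rate.

Yes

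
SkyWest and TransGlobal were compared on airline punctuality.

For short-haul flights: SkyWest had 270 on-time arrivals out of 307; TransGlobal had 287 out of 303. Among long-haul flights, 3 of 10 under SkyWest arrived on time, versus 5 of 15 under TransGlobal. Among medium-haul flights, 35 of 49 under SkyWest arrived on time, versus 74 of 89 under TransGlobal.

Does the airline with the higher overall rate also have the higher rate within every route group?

Yes

Short-haul: SkyWest 270/307 = 87.9%, TransGlobal 287/303 = 94.7% → TransGlobal
Long-haul: SkyWest 3/10 = 30.0%, TransGlobal 5/15 = 33.3% → TransGlobal
Medium-haul: SkyWest 35/49 = 71.4%, TransGlobal 74/89 = 83.1% → TransGlobal
Overall: SkyWest 308/366 = 84.2%, TransGlobal 366/407 = 89.9% → TransGlobal
TransGlobal wins overall and in every route group — no reversal.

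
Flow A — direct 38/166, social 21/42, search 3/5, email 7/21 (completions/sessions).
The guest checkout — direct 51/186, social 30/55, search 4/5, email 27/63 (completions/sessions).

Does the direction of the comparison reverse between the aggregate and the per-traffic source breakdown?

Direct: Flow A 38/166 = 22.9%, the guest checkout 51/186 = 27.4% → the guest checkout
Social: Flow A 21/42 = 50.0%, the guest checkout 30/55 = 54.5% → the guest checkout
Search: Flow A 3/5 = 60.0%, the guest checkout 4/5 = 80.0% → the guest checkout
Email: Flow A 7/21 = 33.3%, the guest checkout 27/63 = 42.9% → the guest checkout
Overall: Flow A 69/234 = 29.5%, the guest checkout 112/309 = 36.2% → the guest checkout
The guest checkout wins overall and in every traffic group — no reversal.

No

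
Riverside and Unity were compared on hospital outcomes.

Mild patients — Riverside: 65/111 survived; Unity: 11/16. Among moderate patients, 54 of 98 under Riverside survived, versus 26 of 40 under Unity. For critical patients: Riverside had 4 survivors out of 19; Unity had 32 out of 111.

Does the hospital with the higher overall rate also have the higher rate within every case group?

No

Mild: Riverside 65/111 = 58.6%, Unity 11/16 = 68.8% → Unity
Moderate: Riverside 54/98 = 55.1%, Unity 26/40 = 65.0% → Unity
Critical: Riverside 4/19 = 21.1%, Unity 32/111 = 28.8% → Unity
Overall: Riverside 123/228 = 53.9%, Unity 69/167 = 41.3% → Riverside
Unity wins each case group but Riverside wins overall — the comparison reverses. Unity's patients skew toward critical, which has a lower base rate.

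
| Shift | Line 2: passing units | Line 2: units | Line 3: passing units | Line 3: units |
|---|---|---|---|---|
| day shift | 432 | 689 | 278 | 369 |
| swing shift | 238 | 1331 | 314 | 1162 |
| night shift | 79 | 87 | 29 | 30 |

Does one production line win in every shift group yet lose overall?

No

Day shift: Line 2 432/689 = 62.7%, Line 3 278/369 = 75.3% → Line 3
Swing shift: Line 2 238/1331 = 17.9%, Line 3 314/1162 = 27.0% → Line 3
Night shift: Line 2 79/87 = 90.8%, Line 3 29/30 = 96.7% → Line 3
Overall: Line 2 749/2107 = 35.5%, Line 3 621/1561 = 39.8% → Line 3
Line 3 wins overall and in every shift group — no reversal.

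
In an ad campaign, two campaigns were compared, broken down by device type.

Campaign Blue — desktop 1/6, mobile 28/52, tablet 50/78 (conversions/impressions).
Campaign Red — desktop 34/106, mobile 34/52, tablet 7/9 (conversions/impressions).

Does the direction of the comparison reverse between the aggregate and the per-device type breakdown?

Desktop: Campaign Blue 1/6 = 16.7%, Campaign Red 34/106 = 32.1% → Campaign Red
Mobile: Campaign Blue 28/52 = 53.8%, Campaign Red 34/52 = 65.4% → Campaign Red
Tablet: Campaign Blue 50/78 = 64.1%, Campaign Red 7/9 = 77.8% → Campaign Red
Overall: Campaign Blue 79/136 = 58.1%, Campaign Red 75/167 = 44.9% → Campaign Blue
Campaign Red wins each device group but Campaign Blue wins overall — the comparison reverses. Campaign Red's impressions skew toward desktop, which has a lower base rate.

Yes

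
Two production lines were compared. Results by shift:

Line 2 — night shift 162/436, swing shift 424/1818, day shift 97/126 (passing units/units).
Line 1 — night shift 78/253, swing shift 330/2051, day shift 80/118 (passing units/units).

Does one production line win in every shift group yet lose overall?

No

Night shift: Line 2 162/436 = 37.2%, Line 1 78/253 = 30.8% → Line 2
Swing shift: Line 2 424/1818 = 23.3%, Line 1 330/2051 = 16.1% → Line 2
Day shift: Line 2 97/126 = 77.0%, Line 1 80/118 = 67.8% → Line 2
Overall: Line 2 683/2380 = 28.7%, Line 1 488/2422 = 20.1% → Line 2
Line 2 wins overall and in every shift group — no reversal.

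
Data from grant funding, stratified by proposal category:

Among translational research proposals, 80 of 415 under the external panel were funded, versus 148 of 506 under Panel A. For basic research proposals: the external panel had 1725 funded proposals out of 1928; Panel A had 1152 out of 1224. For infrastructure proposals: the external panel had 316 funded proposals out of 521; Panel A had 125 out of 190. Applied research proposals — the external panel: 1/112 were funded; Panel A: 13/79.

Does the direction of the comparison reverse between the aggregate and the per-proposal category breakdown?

Translational research: the external panel 80/415 = 19.3%, Panel A 148/506 = 29.2% → Panel A
Basic research: the external panel 1725/1928 = 89.5%, Panel A 1152/1224 = 94.1% → Panel A
Infrastructure: the external panel 316/521 = 60.7%, Panel A 125/190 = 65.8% → Panel A
Applied research: the external panel 1/112 = 0.9%, Panel A 13/79 = 16.5% → Panel A
Overall: the external panel 2122/2976 = 71.3%, Panel A 1438/1999 = 71.9% → Panel A
Panel A wins overall and in every proposal group — no reversal.

No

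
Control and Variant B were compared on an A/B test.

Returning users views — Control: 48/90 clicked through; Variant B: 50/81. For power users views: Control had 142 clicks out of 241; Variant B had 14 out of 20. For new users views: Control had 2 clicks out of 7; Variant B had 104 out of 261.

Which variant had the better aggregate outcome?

Returning users: Control 48/90 = 53.3%, Variant B 50/81 = 61.7% → Variant B
Power users: Control 142/241 = 58.9%, Variant B 14/20 = 70.0% → Variant B
New users: Control 2/7 = 28.6%, Variant B 104/261 = 39.8% → Variant B
Overall: Control 192/338 = 56.8%, Variant B 168/362 = 46.4% → Control
(Variant B wins every user group but Control wins overall — Variant B's views skew toward the low-rate new users group.)

Control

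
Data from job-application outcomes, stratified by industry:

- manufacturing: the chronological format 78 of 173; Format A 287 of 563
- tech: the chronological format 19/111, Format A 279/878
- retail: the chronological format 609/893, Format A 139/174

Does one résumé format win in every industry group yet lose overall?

Yes

Manufacturing: the chronological format 78/173 = 45.1%, Format A 287/563 = 51.0% → Format A
Tech: the chronological format 19/111 = 17.1%, Format A 279/878 = 31.8% → Format A
Retail: the chronological format 609/893 = 68.2%, Format A 139/174 = 79.9% → Format A
Overall: the chronological format 706/1177 = 60.0%, Format A 705/1615 = 43.7% → the chronological format
Format A wins each industry group but the chronological format wins overall — the comparison reverses. Format A's applications skew toward tech, which has a lower base rate.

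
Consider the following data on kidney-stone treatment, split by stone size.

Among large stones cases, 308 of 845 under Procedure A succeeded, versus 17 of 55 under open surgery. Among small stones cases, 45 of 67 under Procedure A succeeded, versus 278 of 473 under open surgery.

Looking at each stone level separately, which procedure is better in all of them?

Large stones: Procedure A 308/845 = 36.4%, open surgery 17/55 = 30.9% → Procedure A
Small stones: Procedure A 45/67 = 67.2%, open surgery 278/473 = 58.8% → Procedure A
Procedure A has the higher rate in both groups.

Procedure A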